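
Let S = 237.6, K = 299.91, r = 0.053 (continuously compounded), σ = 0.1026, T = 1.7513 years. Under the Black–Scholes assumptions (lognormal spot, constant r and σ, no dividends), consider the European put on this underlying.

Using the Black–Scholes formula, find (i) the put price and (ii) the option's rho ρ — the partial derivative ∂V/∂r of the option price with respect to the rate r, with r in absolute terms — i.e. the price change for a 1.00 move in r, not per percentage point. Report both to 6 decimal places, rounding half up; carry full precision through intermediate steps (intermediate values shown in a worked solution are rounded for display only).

price = 38.434741
ρ = -413.687054

σ√T = 0.1026·√1.7513 = 0.135777
d₁ = (ln(S/K) + (r+σ²/2)T) / (σ√T) = (ln(237.6/299.91) + (0.053+0.1026²/2)·1.7513) / 0.135777 = (-0.232894 + 0.102037) / 0.135777 = -0.963762
d₂ = d₁ − σ√T = -0.963762 − 0.135777 = -1.099540
e^{−rT} = e^{−0.053·1.7513} = 0.911359
N(−d₁) = 0.832417,  N(−d₂) = 0.864234
Put price V = K·e^{−rT}·N(−d₂) − S·N(−d₁) = 236.217126 − 197.782385 = 38.434741
ρ = −K·T·e^{−rT}·N(−d₂) = -413.687054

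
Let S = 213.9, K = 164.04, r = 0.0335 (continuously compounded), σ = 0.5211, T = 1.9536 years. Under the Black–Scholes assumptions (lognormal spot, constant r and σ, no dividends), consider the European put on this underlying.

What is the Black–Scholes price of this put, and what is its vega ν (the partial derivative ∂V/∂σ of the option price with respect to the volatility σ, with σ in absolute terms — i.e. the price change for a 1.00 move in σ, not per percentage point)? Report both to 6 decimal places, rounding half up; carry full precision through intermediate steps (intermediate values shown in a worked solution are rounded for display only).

price = 27.127462
ν = 85.328391

σ√T = 0.5211·√1.9536 = 0.728348
d₁ = (ln(S/K) + (r+σ²/2)T) / (σ√T) = (ln(213.9/164.04) + (0.0335+0.5211²/2)·1.9536) / 0.728348 = (0.265398 + 0.330691) / 0.728348 = 0.818413
d₂ = d₁ − σ√T = 0.818413 − 0.728348 = 0.090065
e^{−rT} = e^{−0.0335·1.9536} = 0.936650
N(−d₁) = 0.206561,  N(−d₂) = 0.464118
Put price V = K·e^{−rT}·N(−d₂) − S·N(−d₁) = 71.310808 − 44.183346 = 27.127462
φ(d₁) = (1/√(2π))·e^{−d₁²/2} = 0.285407
ν = S·φ(d₁)·√T = 85.328391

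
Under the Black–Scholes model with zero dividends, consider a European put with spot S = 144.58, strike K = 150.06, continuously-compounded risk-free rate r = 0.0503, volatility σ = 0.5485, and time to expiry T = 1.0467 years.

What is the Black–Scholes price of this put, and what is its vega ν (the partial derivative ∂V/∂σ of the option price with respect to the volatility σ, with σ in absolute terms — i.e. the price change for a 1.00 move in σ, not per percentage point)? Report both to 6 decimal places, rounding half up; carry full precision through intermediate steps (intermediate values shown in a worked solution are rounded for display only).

σ√T = 0.5485·√1.0467 = 0.561161
d₁ = (ln(S/K) + (r+σ²/2)T) / (σ√T) = (ln(144.58/150.06) + (0.0503+0.5485²/2)·1.0467) / 0.561161 = (-0.037202 + 0.210100) / 0.561161 = 0.308107
d₂ = d₁ − σ√T = 0.308107 − 0.561161 = -0.253054
e^{−rT} = e^{−0.0503·1.0467} = 0.948713
N(−d₁) = 0.379000,  N(−d₂) = 0.599887
Put price V = K·e^{−rT}·N(−d₂) − S·N(−d₁) = 85.402209 − 54.795879 = 30.606329
φ(d₁) = (1/√(2π))·e^{−d₁²/2} = 0.380449
ν = S·φ(d₁)·√T = 56.275014

price = 30.606329
ν = 56.275014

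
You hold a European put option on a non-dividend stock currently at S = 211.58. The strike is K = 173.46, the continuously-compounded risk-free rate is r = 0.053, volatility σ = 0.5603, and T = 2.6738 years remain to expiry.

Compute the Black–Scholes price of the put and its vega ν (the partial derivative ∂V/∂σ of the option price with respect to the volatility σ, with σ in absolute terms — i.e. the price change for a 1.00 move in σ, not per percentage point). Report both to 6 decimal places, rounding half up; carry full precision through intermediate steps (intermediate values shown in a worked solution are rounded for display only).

σ√T = 0.5603·√2.6738 = 0.916189
d₁ = (ln(S/K) + (r+σ²/2)T) / (σ√T) = (ln(211.58/173.46) + (0.053+0.5603²/2)·2.6738) / 0.916189 = (0.198656 + 0.561413) / 0.916189 = 0.829598
d₂ = d₁ − σ√T = 0.829598 − 0.916189 = -0.086591
e^{−rT} = e^{−0.053·2.6738} = 0.867872
N(−d₁) = 0.203383,  N(−d₂) = 0.534502
Put price V = K·e^{−rT}·N(−d₂) − S·N(−d₁) = 80.464424 − 43.031778 = 37.432646
φ(d₁) = (1/√(2π))·e^{−d₁²/2} = 0.282789
ν = S·φ(d₁)·√T = 97.836571

price = 37.432646
ν = 97.836571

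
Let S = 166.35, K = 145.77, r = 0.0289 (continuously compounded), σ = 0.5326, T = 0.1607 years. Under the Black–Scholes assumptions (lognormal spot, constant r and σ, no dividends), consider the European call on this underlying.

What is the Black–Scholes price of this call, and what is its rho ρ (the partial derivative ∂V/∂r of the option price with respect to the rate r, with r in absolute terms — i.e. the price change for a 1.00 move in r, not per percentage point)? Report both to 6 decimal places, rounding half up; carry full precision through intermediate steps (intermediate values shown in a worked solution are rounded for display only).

price = 26.476205
ρ = 16.395687

σ√T = 0.5326·√0.1607 = 0.213506
d₁ = (ln(S/K) + (r+σ²/2)T) / (σ√T) = (ln(166.35/145.77) + (0.0289+0.5326²/2)·0.1607) / 0.213506 = (0.132064 + 0.027437) / 0.213506 = 0.747056
d₂ = d₁ − σ√T = 0.747056 − 0.213506 = 0.533550
e^{−rT} = e^{−0.0289·0.1607} = 0.995367
N(d₁) = 0.772485,  N(d₂) = 0.703174
Call price V = S·N(d₁) − K·e^{−rT}·N(d₂) = 128.502881 − 102.026676 = 26.476205
ρ = K·T·e^{−rT}·N(d₂) = 16.395687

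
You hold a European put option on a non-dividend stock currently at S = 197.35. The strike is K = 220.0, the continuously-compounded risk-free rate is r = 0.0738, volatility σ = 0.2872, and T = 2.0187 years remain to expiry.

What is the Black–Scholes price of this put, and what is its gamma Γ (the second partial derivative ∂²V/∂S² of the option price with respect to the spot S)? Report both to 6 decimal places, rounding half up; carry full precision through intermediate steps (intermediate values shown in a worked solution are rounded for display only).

price = 27.524702
Γ = 0.004732

σ√T = 0.2872·√2.0187 = 0.408057
d₁ = (ln(S/K) + (r+σ²/2)T) / (σ√T) = (ln(197.35/220.0) + (0.0738+0.2872²/2)·2.0187) / 0.408057 = (-0.108649 + 0.232235) / 0.408057 = 0.302866
d₂ = d₁ − σ√T = 0.302866 − 0.408057 = -0.105191
e^{−rT} = e^{−0.0738·2.0187} = 0.861586
N(−d₁) = 0.380996,  N(−d₂) = 0.541888
Put price V = K·e^{−rT}·N(−d₂) − S·N(−d₁) = 102.714273 − 75.189571 = 27.524702
φ(d₁) = (1/√(2π))·e^{−d₁²/2} = 0.381058
Γ = φ(d₁) / (S·σ·√T) = 0.004732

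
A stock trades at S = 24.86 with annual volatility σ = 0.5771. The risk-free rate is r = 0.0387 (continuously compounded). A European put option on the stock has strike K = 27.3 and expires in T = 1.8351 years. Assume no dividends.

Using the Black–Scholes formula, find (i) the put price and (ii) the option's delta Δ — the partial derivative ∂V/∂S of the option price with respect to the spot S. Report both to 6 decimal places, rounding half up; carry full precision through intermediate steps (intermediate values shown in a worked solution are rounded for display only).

price = 7.934096
Δ = -0.358688

σ√T = 0.5771·√1.8351 = 0.781773
d₁ = (ln(S/K) + (r+σ²/2)T) / (σ√T) = (ln(24.86/27.3) + (0.0387+0.5771²/2)·1.8351) / 0.781773 = (-0.093627 + 0.376603) / 0.781773 = 0.361968
d₂ = d₁ − σ√T = 0.361968 − 0.781773 = -0.419806
e^{−rT} = e^{−0.0387·1.8351} = 0.931445
N(−d₁) = 0.358688,  N(−d₂) = 0.662686
Put price V = K·e^{−rT}·N(−d₂) − S·N(−d₁) = 16.851083 − 8.916987 = 7.934096
Δ = −N(−d₁) = -0.358688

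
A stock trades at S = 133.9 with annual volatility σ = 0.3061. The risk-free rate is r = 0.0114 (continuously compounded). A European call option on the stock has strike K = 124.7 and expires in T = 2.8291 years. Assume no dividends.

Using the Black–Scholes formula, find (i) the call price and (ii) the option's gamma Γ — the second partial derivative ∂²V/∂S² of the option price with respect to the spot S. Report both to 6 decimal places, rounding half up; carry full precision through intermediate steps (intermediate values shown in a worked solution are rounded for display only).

price = 32.952682
Γ = 0.005210

σ√T = 0.3061·√2.8291 = 0.514858
d₁ = (ln(S/K) + (r+σ²/2)T) / (σ√T) = (ln(133.9/124.7) + (0.0114+0.3061²/2)·2.8291) / 0.514858 = (0.071182 + 0.164791) / 0.514858 = 0.458327
d₂ = d₁ − σ√T = 0.458327 − 0.514858 = -0.056531
e^{−rT} = e^{−0.0114·2.8291} = 0.968263
N(d₁) = 0.676641,  N(d₂) = 0.477460
Call price V = S·N(d₁) − K·e^{−rT}·N(d₂) = 90.602280 − 57.649598 = 32.952682
φ(d₁) = (1/√(2π))·e^{−d₁²/2} = 0.359166
Γ = φ(d₁) / (S·σ·√T) = 0.005210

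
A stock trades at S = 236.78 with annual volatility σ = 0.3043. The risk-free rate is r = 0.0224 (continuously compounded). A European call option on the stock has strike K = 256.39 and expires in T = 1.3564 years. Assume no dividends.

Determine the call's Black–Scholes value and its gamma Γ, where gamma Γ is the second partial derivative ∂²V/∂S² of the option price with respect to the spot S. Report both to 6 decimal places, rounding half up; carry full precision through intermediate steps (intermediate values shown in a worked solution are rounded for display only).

price = 28.498631
Γ = 0.004751

σ√T = 0.3043·√1.3564 = 0.354402
d₁ = (ln(S/K) + (r+σ²/2)T) / (σ√T) = (ln(236.78/256.39) + (0.0224+0.3043²/2)·1.3564) / 0.354402 = (-0.079568 + 0.093184) / 0.354402 = 0.038418
d₂ = d₁ − σ√T = 0.038418 − 0.354402 = -0.315984
e^{−rT} = e^{−0.0224·1.3564} = 0.970074
N(d₁) = 0.515323,  N(d₂) = 0.376007
Call price V = S·N(d₁) − K·e^{−rT}·N(d₂) = 122.018123 − 93.519492 = 28.498631
φ(d₁) = (1/√(2π))·e^{−d₁²/2} = 0.398648
Γ = φ(d₁) / (S·σ·√T) = 0.004751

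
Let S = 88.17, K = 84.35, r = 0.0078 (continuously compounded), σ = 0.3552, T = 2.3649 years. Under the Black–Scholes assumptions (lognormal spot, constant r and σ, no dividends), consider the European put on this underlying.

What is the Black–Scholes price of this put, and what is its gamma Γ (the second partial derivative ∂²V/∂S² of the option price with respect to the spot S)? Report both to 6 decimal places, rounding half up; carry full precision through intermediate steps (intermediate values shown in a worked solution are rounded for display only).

price = 15.837796
Γ = 0.007683

σ√T = 0.3552·√2.3649 = 0.546235
d₁ = (ln(S/K) + (r+σ²/2)T) / (σ√T) = (ln(88.17/84.35) + (0.0078+0.3552²/2)·2.3649) / 0.546235 = (0.044292 + 0.167632) / 0.546235 = 0.387973
d₂ = d₁ − σ√T = 0.387973 − 0.546235 = -0.158262
e^{−rT} = e^{−0.0078·2.3649} = 0.981723
N(−d₁) = 0.349018,  N(−d₂) = 0.562875
Put price V = K·e^{−rT}·N(−d₂) − S·N(−d₁) = 46.610711 − 30.772915 = 15.837796
φ(d₁) = (1/√(2π))·e^{−d₁²/2} = 0.370019
Γ = φ(d₁) / (S·σ·√T) = 0.007683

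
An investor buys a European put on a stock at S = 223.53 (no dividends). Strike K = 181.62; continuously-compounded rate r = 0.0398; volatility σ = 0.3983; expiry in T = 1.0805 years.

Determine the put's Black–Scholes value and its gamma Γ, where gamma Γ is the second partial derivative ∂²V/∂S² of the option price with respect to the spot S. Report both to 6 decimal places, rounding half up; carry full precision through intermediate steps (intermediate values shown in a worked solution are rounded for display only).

price = 13.494910
Γ = 0.003099

σ√T = 0.3983·√1.0805 = 0.414021
d₁ = (ln(S/K) + (r+σ²/2)T) / (σ√T) = (ln(223.53/181.62) + (0.0398+0.3983²/2)·1.0805) / 0.414021 = (0.207629 + 0.128711) / 0.414021 = 0.812373
d₂ = d₁ − σ√T = 0.812373 − 0.414021 = 0.398352
e^{−rT} = e^{−0.0398·1.0805} = 0.957908
N(−d₁) = 0.208289,  N(−d₂) = 0.345185
Put price V = K·e^{−rT}·N(−d₂) − S·N(−d₁) = 60.053704 − 46.558794 = 13.494910
φ(d₁) = (1/√(2π))·e^{−d₁²/2} = 0.286816
Γ = φ(d₁) / (S·σ·√T) = 0.003099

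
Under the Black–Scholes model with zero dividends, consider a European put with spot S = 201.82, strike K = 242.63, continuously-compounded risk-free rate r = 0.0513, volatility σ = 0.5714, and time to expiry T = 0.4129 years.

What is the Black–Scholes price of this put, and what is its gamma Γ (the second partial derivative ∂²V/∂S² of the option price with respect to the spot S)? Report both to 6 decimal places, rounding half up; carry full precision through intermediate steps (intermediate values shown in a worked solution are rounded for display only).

σ√T = 0.5714·√0.4129 = 0.367166
d₁ = (ln(S/K) + (r+σ²/2)T) / (σ√T) = (ln(201.82/242.63) + (0.0513+0.5714²/2)·0.4129) / 0.367166 = (-0.184161 + 0.088587) / 0.367166 = -0.260302
d₂ = d₁ − σ√T = -0.260302 − 0.367166 = -0.627468
e^{−rT} = e^{−0.0513·0.4129} = 0.979041
N(−d₁) = 0.602685,  N(−d₂) = 0.734824
Put price V = K·e^{−rT}·N(−d₂) − S·N(−d₁) = 174.553527 − 121.633818 = 52.919709
φ(d₁) = (1/√(2π))·e^{−d₁²/2} = 0.385653
Γ = φ(d₁) / (S·σ·√T) = 0.005204

price = 52.919709
Γ = 0.005204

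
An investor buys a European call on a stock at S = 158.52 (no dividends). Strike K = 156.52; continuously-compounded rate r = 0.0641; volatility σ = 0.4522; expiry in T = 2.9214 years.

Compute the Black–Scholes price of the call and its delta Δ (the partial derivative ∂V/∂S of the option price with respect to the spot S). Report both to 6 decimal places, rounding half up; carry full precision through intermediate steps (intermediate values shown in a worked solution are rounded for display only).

σ√T = 0.4522·√2.9214 = 0.772905
d₁ = (ln(S/K) + (r+σ²/2)T) / (σ√T) = (ln(158.52/156.52) + (0.0641+0.4522²/2)·2.9214) / 0.772905 = (0.012697 + 0.485953) / 0.772905 = 0.645163
d₂ = d₁ − σ√T = 0.645163 − 0.772905 = -0.127742
e^{−rT} = e^{−0.0641·2.9214} = 0.829227
N(d₁) = 0.740589,  N(d₂) = 0.449177
Call price V = S·N(d₁) − K·e^{−rT}·N(d₂) = 117.398207 − 58.298887 = 59.099321
Δ = N(d₁) = 0.740589

price = 59.099321
Δ = 0.740589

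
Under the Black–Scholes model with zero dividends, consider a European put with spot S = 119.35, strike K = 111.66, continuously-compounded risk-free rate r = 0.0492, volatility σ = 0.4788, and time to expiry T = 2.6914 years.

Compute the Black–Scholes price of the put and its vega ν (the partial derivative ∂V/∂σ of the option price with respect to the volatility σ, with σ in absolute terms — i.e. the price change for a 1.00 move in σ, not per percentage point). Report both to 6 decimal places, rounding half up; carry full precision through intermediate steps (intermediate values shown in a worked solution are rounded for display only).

price = 23.403044
ν = 63.397250

σ√T = 0.4788·√2.6914 = 0.785495
d₁ = (ln(S/K) + (r+σ²/2)T) / (σ√T) = (ln(119.35/111.66) + (0.0492+0.4788²/2)·2.6914) / 0.785495 = (0.066602 + 0.440918) / 0.785495 = 0.646115
d₂ = d₁ − σ√T = 0.646115 − 0.785495 = -0.139380
e^{−rT} = e^{−0.0492·2.6914} = 0.875976
N(−d₁) = 0.259103,  N(−d₂) = 0.555425
Put price V = K·e^{−rT}·N(−d₂) − S·N(−d₁) = 54.326933 − 30.923889 = 23.403044
φ(d₁) = (1/√(2π))·e^{−d₁²/2} = 0.323787
ν = S·φ(d₁)·√T = 63.397250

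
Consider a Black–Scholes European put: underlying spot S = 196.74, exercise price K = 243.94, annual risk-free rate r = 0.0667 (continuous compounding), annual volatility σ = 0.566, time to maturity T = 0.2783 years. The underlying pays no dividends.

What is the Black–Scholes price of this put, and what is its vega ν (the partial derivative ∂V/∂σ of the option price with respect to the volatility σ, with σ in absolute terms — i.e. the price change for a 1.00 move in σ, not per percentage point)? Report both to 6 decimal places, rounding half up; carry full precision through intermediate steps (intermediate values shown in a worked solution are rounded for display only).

σ√T = 0.566·√0.2783 = 0.298588
d₁ = (ln(S/K) + (r+σ²/2)T) / (σ√T) = (ln(196.74/243.94) + (0.0667+0.566²/2)·0.2783) / 0.298588 = (-0.215039 + 0.063140) / 0.298588 = -0.508724
d₂ = d₁ − σ√T = -0.508724 − 0.298588 = -0.807312
e^{−rT} = e^{−0.0667·0.2783} = 0.981609
N(−d₁) = 0.694527,  N(−d₂) = 0.790257
Put price V = K·e^{−rT}·N(−d₂) − S·N(−d₁) = 189.229822 − 136.641264 = 52.588558
φ(d₁) = (1/√(2π))·e^{−d₁²/2} = 0.350520
ν = S·φ(d₁)·√T = 36.379911

price = 52.588558
ν = 36.379911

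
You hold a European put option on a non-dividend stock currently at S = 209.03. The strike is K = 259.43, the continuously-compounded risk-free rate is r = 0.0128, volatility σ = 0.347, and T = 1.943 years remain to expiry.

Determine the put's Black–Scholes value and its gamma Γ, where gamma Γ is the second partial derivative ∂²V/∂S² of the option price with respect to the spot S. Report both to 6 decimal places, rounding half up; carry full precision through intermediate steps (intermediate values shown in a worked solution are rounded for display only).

σ√T = 0.347·√1.943 = 0.483689
d₁ = (ln(S/K) + (r+σ²/2)T) / (σ√T) = (ln(209.03/259.43) + (0.0128+0.347²/2)·1.943) / 0.483689 = (-0.216009 + 0.141848) / 0.483689 = -0.153325
d₂ = d₁ − σ√T = -0.153325 − 0.483689 = -0.637013
e^{−rT} = e^{−0.0128·1.943} = 0.975436
N(−d₁) = 0.560929,  N(−d₂) = 0.737942
Put price V = K·e^{−rT}·N(−d₂) − S·N(−d₁) = 186.741692 − 117.250962 = 69.490731
φ(d₁) = (1/√(2π))·e^{−d₁²/2} = 0.394280
Γ = φ(d₁) / (S·σ·√T) = 0.003900

price = 69.490731
Γ = 0.003900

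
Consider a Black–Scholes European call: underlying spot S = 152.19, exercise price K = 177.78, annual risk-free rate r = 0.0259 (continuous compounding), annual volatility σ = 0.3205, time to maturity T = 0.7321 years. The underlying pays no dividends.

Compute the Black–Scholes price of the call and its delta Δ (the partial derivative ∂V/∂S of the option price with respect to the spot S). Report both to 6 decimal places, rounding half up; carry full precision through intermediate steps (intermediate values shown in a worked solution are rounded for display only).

σ√T = 0.3205·√0.7321 = 0.274229
d₁ = (ln(S/K) + (r+σ²/2)T) / (σ√T) = (ln(152.19/177.78) + (0.0259+0.3205²/2)·0.7321) / 0.274229 = (-0.155417 + 0.056562) / 0.274229 = -0.360483
d₂ = d₁ − σ√T = -0.360483 − 0.274229 = -0.634712
e^{−rT} = e^{−0.0259·0.7321} = 0.981217
N(d₁) = 0.359243,  N(d₂) = 0.262808
Call price V = S·N(d₁) − K·e^{−rT}·N(d₂) = 54.673170 − 45.844447 = 8.828723
Δ = N(d₁) = 0.359243

price = 8.828723
Δ = 0.359243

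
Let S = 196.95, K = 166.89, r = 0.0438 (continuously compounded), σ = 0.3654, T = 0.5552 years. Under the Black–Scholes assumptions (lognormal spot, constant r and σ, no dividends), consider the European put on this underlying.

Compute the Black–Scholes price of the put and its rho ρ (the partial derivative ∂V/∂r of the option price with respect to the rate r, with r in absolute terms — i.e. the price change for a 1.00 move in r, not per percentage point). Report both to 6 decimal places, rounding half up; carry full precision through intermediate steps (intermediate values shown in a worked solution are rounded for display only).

σ√T = 0.3654·√0.5552 = 0.272266
d₁ = (ln(S/K) + (r+σ²/2)T) / (σ√T) = (ln(196.95/166.89) + (0.0438+0.3654²/2)·0.5552) / 0.272266 = (0.165615 + 0.061382) / 0.272266 = 0.833733
d₂ = d₁ − σ√T = 0.833733 − 0.272266 = 0.561467
e^{−rT} = e^{−0.0438·0.5552} = 0.975976
N(−d₁) = 0.202216,  N(−d₂) = 0.287240
Put price V = K·e^{−rT}·N(−d₂) − S·N(−d₁) = 46.785738 − 39.826383 = 6.959355
ρ = −K·T·e^{−rT}·N(−d₂) = -25.975442

price = 6.959355
ρ = -25.975442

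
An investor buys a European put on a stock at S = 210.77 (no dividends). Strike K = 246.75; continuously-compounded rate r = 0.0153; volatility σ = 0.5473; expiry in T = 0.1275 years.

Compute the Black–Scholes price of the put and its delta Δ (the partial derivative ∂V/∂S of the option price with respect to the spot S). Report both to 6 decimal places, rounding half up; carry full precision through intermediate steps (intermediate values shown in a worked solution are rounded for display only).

price = 40.869087
Δ = -0.757660

σ√T = 0.5473·√0.1275 = 0.195425
d₁ = (ln(S/K) + (r+σ²/2)T) / (σ√T) = (ln(210.77/246.75) + (0.0153+0.5473²/2)·0.1275) / 0.195425 = (-0.157608 + 0.021046) / 0.195425 = -0.698794
d₂ = d₁ − σ√T = -0.698794 − 0.195425 = -0.894219
e^{−rT} = e^{−0.0153·0.1275} = 0.998051
N(−d₁) = 0.757660,  N(−d₂) = 0.814398
Put price V = K·e^{−rT}·N(−d₂) − S·N(−d₁) = 200.560998 − 159.691911 = 40.869087
Δ = −N(−d₁) = -0.757660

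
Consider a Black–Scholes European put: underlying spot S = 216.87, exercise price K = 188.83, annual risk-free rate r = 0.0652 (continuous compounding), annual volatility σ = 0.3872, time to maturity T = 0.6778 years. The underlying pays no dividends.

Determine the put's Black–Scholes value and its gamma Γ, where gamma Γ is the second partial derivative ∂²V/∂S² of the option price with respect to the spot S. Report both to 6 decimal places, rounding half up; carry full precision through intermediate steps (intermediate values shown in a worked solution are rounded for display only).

σ√T = 0.3872·√0.6778 = 0.318776
d₁ = (ln(S/K) + (r+σ²/2)T) / (σ√T) = (ln(216.87/188.83) + (0.0652+0.3872²/2)·0.6778) / 0.318776 = (0.138451 + 0.095002) / 0.318776 = 0.732340
d₂ = d₁ − σ√T = 0.732340 − 0.318776 = 0.413564
e^{−rT} = e^{−0.0652·0.6778} = 0.956770
N(−d₁) = 0.231981,  N(−d₂) = 0.339597
Put price V = K·e^{−rT}·N(−d₂) − S·N(−d₁) = 61.353883 − 50.309616 = 11.044267
φ(d₁) = (1/√(2π))·e^{−d₁²/2} = 0.305105
Γ = φ(d₁) / (S·σ·√T) = 0.004413

price = 11.044267
Γ = 0.004413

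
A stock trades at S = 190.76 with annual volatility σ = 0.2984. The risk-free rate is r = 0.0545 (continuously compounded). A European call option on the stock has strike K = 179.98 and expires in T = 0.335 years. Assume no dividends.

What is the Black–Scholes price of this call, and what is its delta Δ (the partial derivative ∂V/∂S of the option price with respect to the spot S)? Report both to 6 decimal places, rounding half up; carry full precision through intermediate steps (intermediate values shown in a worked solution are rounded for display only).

σ√T = 0.2984·√0.335 = 0.172711
d₁ = (ln(S/K) + (r+σ²/2)T) / (σ√T) = (ln(190.76/179.98) + (0.0545+0.2984²/2)·0.335) / 0.172711 = (0.058170 + 0.033172) / 0.172711 = 0.528873
d₂ = d₁ − σ√T = 0.528873 − 0.172711 = 0.356162
e^{−rT} = e^{−0.0545·0.335} = 0.981908
N(d₁) = 0.701553,  N(d₂) = 0.639140
Call price V = S·N(d₁) − K·e^{−rT}·N(d₂) = 133.828311 − 112.951321 = 20.876990
Δ = N(d₁) = 0.701553

price = 20.876990
Δ = 0.701553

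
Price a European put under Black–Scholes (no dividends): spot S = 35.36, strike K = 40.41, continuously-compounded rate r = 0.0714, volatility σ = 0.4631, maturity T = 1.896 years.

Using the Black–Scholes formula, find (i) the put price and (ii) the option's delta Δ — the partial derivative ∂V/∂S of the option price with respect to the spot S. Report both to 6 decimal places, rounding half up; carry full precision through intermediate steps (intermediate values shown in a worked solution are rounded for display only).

price = 8.803765
Δ = -0.373810

σ√T = 0.4631·√1.896 = 0.637667
d₁ = (ln(S/K) + (r+σ²/2)T) / (σ√T) = (ln(35.36/40.41) + (0.0714+0.4631²/2)·1.896) / 0.637667 = (-0.133496 + 0.338684) / 0.637667 = 0.321779
d₂ = d₁ − σ√T = 0.321779 − 0.637667 = -0.315888
e^{−rT} = e^{−0.0714·1.896} = 0.873389
N(−d₁) = 0.373810,  N(−d₂) = 0.623956
Put price V = K·e^{−rT}·N(−d₂) − S·N(−d₁) = 22.021687 − 13.217921 = 8.803765
Δ = −N(−d₁) = -0.373810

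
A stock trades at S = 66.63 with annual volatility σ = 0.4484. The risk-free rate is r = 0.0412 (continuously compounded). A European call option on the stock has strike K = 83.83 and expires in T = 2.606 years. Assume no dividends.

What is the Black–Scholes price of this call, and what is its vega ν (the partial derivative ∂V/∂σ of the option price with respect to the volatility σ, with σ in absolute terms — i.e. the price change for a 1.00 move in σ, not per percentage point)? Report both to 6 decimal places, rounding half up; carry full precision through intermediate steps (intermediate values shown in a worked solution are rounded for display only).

price = 15.993580
ν = 42.118923

σ√T = 0.4484·√2.606 = 0.723857
d₁ = (ln(S/K) + (r+σ²/2)T) / (σ√T) = (ln(66.63/83.83) + (0.0412+0.4484²/2)·2.606) / 0.723857 = (-0.229636 + 0.369352) / 0.723857 = 0.193016
d₂ = d₁ − σ√T = 0.193016 − 0.723857 = -0.530841
e^{−rT} = e^{−0.0412·2.606} = 0.898196
N(d₁) = 0.576527,  N(d₂) = 0.297764
Call price V = S·N(d₁) − K·e^{−rT}·N(d₂) = 38.413969 − 22.420389 = 15.993580
φ(d₁) = (1/√(2π))·e^{−d₁²/2} = 0.391580
ν = S·φ(d₁)·√T = 42.118923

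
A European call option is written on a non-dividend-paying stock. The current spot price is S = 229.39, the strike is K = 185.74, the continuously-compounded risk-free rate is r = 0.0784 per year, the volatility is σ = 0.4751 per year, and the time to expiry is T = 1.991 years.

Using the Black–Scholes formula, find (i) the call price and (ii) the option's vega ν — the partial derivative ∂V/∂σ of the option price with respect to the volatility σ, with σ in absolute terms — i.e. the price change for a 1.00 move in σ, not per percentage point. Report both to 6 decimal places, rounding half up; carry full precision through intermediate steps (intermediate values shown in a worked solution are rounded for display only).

σ√T = 0.4751·√1.991 = 0.670379
d₁ = (ln(S/K) + (r+σ²/2)T) / (σ√T) = (ln(229.39/185.74) + (0.0784+0.4751²/2)·1.991) / 0.670379 = (0.211076 + 0.380799) / 0.670379 = 0.882895
d₂ = d₁ − σ√T = 0.882895 − 0.670379 = 0.212515
e^{−rT} = e^{−0.0784·1.991} = 0.855478
N(d₁) = 0.811353,  N(d₂) = 0.584147
Call price V = S·N(d₁) − K·e^{−rT}·N(d₂) = 186.116362 − 92.819028 = 93.297333
φ(d₁) = (1/√(2π))·e^{−d₁²/2} = 0.270174
ν = S·φ(d₁)·√T = 87.448675

price = 93.297333
ν = 87.448675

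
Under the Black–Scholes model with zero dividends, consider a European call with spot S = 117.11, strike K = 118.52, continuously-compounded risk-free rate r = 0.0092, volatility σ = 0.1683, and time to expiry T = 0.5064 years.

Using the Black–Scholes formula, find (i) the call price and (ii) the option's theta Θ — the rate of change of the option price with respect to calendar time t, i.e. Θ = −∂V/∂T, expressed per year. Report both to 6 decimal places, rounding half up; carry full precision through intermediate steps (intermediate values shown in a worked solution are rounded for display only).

price = 5.193499
Θ = -6.015163

σ√T = 0.1683·√0.5064 = 0.119765
d₁ = (ln(S/K) + (r+σ²/2)T) / (σ√T) = (ln(117.11/118.52) + (0.0092+0.1683²/2)·0.5064) / 0.119765 = (-0.011968 + 0.011831) / 0.119765 = -0.001147
d₂ = d₁ − σ√T = -0.001147 − 0.119765 = -0.120912
e^{−rT} = e^{−0.0092·0.5064} = 0.995352
N(d₁) = 0.499543,  N(d₂) = 0.451880
Call price V = S·N(d₁) − K·e^{−rT}·N(d₂) = 58.501433 − 53.307934 = 5.193499
φ(d₁) = (1/√(2π))·e^{−d₁²/2} = 0.398942
Θ = −S·φ(d₁)·σ/(2√T) − r·K·e^{−rT}·N(d₂) = −5.524730 − 0.490433 = -6.015163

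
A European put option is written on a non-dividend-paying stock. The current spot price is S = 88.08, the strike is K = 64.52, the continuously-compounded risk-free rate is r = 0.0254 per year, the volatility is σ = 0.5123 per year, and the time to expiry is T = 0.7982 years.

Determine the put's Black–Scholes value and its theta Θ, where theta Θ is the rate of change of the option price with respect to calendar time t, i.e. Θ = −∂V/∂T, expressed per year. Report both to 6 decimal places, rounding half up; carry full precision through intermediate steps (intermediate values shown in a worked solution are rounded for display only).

price = 4.612448
Θ = -5.898136

σ√T = 0.5123·√0.7982 = 0.457699
d₁ = (ln(S/K) + (r+σ²/2)T) / (σ√T) = (ln(88.08/64.52) + (0.0254+0.5123²/2)·0.7982) / 0.457699 = (0.311270 + 0.125019) / 0.457699 = 0.953222
d₂ = d₁ − σ√T = 0.953222 − 0.457699 = 0.495522
e^{−rT} = e^{−0.0254·0.7982} = 0.979930
N(−d₁) = 0.170239,  N(−d₂) = 0.310116
Put price V = K·e^{−rT}·N(−d₂) − S·N(−d₁) = 19.607090 − 14.994642 = 4.612448
φ(d₁) = (1/√(2π))·e^{−d₁²/2} = 0.253281
Θ = −S·φ(d₁)·σ/(2√T) + r·K·e^{−rT}·N(−d₂) = −6.396156 + 0.498020 = -5.898136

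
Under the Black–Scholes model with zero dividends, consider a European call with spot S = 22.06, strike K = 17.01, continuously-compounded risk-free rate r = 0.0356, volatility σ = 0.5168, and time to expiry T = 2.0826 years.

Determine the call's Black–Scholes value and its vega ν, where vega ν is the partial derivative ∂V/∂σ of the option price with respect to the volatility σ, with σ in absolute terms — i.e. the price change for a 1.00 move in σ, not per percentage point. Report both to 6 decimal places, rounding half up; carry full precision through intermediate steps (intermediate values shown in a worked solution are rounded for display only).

σ√T = 0.5168·√2.0826 = 0.745805
d₁ = (ln(S/K) + (r+σ²/2)T) / (σ√T) = (ln(22.06/17.01) + (0.0356+0.5168²/2)·2.0826) / 0.745805 = (0.259965 + 0.352253) / 0.745805 = 0.820882
d₂ = d₁ − σ√T = 0.820882 − 0.745805 = 0.075076
e^{−rT} = e^{−0.0356·2.0826} = 0.928541
N(d₁) = 0.794143,  N(d₂) = 0.529923
Call price V = S·N(d₁) − K·e^{−rT}·N(d₂) = 17.518799 − 8.369862 = 9.148936
φ(d₁) = (1/√(2π))·e^{−d₁²/2} = 0.284830
ν = S·φ(d₁)·√T = 9.067645

price = 9.148936
ν = 9.067645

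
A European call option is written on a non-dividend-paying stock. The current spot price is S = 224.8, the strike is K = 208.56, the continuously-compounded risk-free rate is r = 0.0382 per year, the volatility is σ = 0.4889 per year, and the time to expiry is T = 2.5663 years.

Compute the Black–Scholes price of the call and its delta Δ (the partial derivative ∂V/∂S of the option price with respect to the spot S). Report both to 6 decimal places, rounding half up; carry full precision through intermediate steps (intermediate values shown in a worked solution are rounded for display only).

price = 82.352907
Δ = 0.729900

σ√T = 0.4889·√2.5663 = 0.783202
d₁ = (ln(S/K) + (r+σ²/2)T) / (σ√T) = (ln(224.8/208.56) + (0.0382+0.4889²/2)·2.5663) / 0.783202 = (0.074984 + 0.404735) / 0.783202 = 0.612511
d₂ = d₁ − σ√T = 0.612511 − 0.783202 = -0.170691
e^{−rT} = e^{−0.0382·2.5663} = 0.906619
N(d₁) = 0.729900,  N(d₂) = 0.432233
Call price V = S·N(d₁) − K·e^{−rT}·N(d₂) = 164.081536 − 81.728629 = 82.352907
Δ = N(d₁) = 0.729900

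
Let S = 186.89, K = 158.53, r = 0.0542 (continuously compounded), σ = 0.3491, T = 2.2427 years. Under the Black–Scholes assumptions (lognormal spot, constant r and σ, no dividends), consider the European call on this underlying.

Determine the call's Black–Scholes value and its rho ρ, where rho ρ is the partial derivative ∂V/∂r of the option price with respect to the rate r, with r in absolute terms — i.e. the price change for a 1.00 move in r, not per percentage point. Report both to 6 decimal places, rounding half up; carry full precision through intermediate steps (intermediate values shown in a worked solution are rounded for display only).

σ√T = 0.3491·√2.2427 = 0.522800
d₁ = (ln(S/K) + (r+σ²/2)T) / (σ√T) = (ln(186.89/158.53) + (0.0542+0.3491²/2)·2.2427) / 0.522800 = (0.164576 + 0.258214) / 0.522800 = 0.808704
d₂ = d₁ − σ√T = 0.808704 − 0.522800 = 0.285905
e^{−rT} = e^{−0.0542·2.2427} = 0.885543
N(d₁) = 0.790657,  N(d₂) = 0.612524
Call price V = S·N(d₁) − K·e^{−rT}·N(d₂) = 147.765962 − 85.989311 = 61.776651
ρ = K·T·e^{−rT}·N(d₂) = 192.848229

price = 61.776651
ρ = 192.848229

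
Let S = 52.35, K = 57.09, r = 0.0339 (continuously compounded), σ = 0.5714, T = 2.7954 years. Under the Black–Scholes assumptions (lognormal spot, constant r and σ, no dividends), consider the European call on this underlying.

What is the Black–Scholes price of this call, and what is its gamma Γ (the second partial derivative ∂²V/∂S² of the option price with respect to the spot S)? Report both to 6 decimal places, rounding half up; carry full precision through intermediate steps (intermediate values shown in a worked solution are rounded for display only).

price = 19.352701
Γ = 0.007088

σ√T = 0.5714·√2.7954 = 0.955349
d₁ = (ln(S/K) + (r+σ²/2)T) / (σ√T) = (ln(52.35/57.09) + (0.0339+0.5714²/2)·2.7954) / 0.955349 = (-0.086677 + 0.551110) / 0.955349 = 0.486140
d₂ = d₁ − σ√T = 0.486140 − 0.955349 = -0.469210
e^{−rT} = e^{−0.0339·2.7954} = 0.909588
N(d₁) = 0.686566,  N(d₂) = 0.319460
Call price V = S·N(d₁) − K·e^{−rT}·N(d₂) = 35.941726 − 16.589025 = 19.352701
φ(d₁) = (1/√(2π))·e^{−d₁²/2} = 0.354480
Γ = φ(d₁) / (S·σ·√T) = 0.007088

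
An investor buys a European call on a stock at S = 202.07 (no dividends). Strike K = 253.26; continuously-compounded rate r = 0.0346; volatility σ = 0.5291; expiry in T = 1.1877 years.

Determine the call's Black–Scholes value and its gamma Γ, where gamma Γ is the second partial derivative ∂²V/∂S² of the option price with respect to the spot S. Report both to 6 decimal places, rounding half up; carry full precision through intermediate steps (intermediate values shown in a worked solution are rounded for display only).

price = 32.491413
Γ = 0.003422

σ√T = 0.5291·√1.1877 = 0.576622
d₁ = (ln(S/K) + (r+σ²/2)T) / (σ√T) = (ln(202.07/253.26) + (0.0346+0.5291²/2)·1.1877) / 0.576622 = (-0.225802 + 0.207341) / 0.576622 = -0.032017
d₂ = d₁ − σ√T = -0.032017 − 0.576622 = -0.608639
e^{−rT} = e^{−0.0346·1.1877} = 0.959739
N(d₁) = 0.487229,  N(d₂) = 0.271382
Call price V = S·N(d₁) − K·e^{−rT}·N(d₂) = 98.454425 − 65.963012 = 32.491413
φ(d₁) = (1/√(2π))·e^{−d₁²/2} = 0.398738
Γ = φ(d₁) / (S·σ·√T) = 0.003422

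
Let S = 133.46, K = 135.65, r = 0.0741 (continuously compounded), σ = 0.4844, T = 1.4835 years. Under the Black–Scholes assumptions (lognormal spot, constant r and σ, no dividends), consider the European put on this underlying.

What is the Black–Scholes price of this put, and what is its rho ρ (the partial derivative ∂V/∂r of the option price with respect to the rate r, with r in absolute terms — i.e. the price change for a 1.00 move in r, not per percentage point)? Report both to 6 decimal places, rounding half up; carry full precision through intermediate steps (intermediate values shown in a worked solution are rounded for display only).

σ√T = 0.4844·√1.4835 = 0.589994
d₁ = (ln(S/K) + (r+σ²/2)T) / (σ√T) = (ln(133.46/135.65) + (0.0741+0.4844²/2)·1.4835) / 0.589994 = (-0.016276 + 0.283974) / 0.589994 = 0.453729
d₂ = d₁ − σ√T = 0.453729 − 0.589994 = -0.136265
e^{−rT} = e^{−0.0741·1.4835} = 0.895899
N(−d₁) = 0.325012,  N(−d₂) = 0.554194
Put price V = K·e^{−rT}·N(−d₂) − S·N(−d₁) = 67.350505 − 43.376074 = 23.974431
ρ = −K·T·e^{−rT}·N(−d₂) = -99.914475

price = 23.974431
ρ = -99.914475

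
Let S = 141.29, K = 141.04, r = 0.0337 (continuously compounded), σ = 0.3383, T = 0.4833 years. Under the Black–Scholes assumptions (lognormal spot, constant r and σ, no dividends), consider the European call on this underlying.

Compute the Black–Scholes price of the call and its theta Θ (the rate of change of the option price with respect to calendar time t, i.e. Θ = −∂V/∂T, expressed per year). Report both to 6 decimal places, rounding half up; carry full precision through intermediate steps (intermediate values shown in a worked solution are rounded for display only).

price = 14.410467
Θ = -15.720029

σ√T = 0.3383·√0.4833 = 0.235185
d₁ = (ln(S/K) + (r+σ²/2)T) / (σ√T) = (ln(141.29/141.04) + (0.0337+0.3383²/2)·0.4833) / 0.235185 = (0.001771 + 0.043943) / 0.235185 = 0.194375
d₂ = d₁ − σ√T = 0.194375 − 0.235185 = -0.040810
e^{−rT} = e^{−0.0337·0.4833} = 0.983845
N(d₁) = 0.577059,  N(d₂) = 0.483724
Call price V = S·N(d₁) − K·e^{−rT}·N(d₂) = 81.532674 − 67.122207 = 14.410467
φ(d₁) = (1/√(2π))·e^{−d₁²/2} = 0.391477
Θ = −S·φ(d₁)·σ/(2√T) − r·K·e^{−rT}·N(d₂) = −13.458011 − 2.262018 = -15.720029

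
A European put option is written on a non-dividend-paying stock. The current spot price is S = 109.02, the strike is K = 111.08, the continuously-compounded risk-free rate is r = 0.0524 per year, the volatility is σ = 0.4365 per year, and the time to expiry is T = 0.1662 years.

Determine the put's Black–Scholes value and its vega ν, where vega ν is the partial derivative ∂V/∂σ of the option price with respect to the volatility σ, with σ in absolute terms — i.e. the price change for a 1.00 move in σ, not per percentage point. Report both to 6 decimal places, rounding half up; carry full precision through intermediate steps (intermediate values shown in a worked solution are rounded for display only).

price = 8.328901
ν = 17.721450

σ√T = 0.4365·√0.1662 = 0.177951
d₁ = (ln(S/K) + (r+σ²/2)T) / (σ√T) = (ln(109.02/111.08) + (0.0524+0.4365²/2)·0.1662) / 0.177951 = (-0.018719 + 0.024542) / 0.177951 = 0.032721
d₂ = d₁ − σ√T = 0.032721 − 0.177951 = -0.145229
e^{−rT} = e^{−0.0524·0.1662} = 0.991329
N(−d₁) = 0.486948,  N(−d₂) = 0.557735
Put price V = K·e^{−rT}·N(−d₂) − S·N(−d₁) = 61.416013 − 53.087112 = 8.328901
φ(d₁) = (1/√(2π))·e^{−d₁²/2} = 0.398729
ν = S·φ(d₁)·√T = 17.721450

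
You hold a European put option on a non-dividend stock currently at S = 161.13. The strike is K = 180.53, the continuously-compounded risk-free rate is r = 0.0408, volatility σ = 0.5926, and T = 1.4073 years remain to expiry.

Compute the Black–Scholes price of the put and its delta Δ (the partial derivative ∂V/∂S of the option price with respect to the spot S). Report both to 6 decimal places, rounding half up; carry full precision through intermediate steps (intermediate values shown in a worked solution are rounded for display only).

σ√T = 0.5926·√1.4073 = 0.702999
d₁ = (ln(S/K) + (r+σ²/2)T) / (σ√T) = (ln(161.13/180.53) + (0.0408+0.5926²/2)·1.4073) / 0.702999 = (-0.113685 + 0.304522) / 0.702999 = 0.271460
d₂ = d₁ − σ√T = 0.271460 − 0.702999 = -0.431539
e^{−rT} = e^{−0.0408·1.4073} = 0.944199
N(−d₁) = 0.393018,  N(−d₂) = 0.666962
Put price V = K·e^{−rT}·N(−d₂) − S·N(−d₁) = 113.687858 − 63.327070 = 50.360788
Δ = −N(−d₁) = -0.393018

price = 50.360788
Δ = -0.393018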